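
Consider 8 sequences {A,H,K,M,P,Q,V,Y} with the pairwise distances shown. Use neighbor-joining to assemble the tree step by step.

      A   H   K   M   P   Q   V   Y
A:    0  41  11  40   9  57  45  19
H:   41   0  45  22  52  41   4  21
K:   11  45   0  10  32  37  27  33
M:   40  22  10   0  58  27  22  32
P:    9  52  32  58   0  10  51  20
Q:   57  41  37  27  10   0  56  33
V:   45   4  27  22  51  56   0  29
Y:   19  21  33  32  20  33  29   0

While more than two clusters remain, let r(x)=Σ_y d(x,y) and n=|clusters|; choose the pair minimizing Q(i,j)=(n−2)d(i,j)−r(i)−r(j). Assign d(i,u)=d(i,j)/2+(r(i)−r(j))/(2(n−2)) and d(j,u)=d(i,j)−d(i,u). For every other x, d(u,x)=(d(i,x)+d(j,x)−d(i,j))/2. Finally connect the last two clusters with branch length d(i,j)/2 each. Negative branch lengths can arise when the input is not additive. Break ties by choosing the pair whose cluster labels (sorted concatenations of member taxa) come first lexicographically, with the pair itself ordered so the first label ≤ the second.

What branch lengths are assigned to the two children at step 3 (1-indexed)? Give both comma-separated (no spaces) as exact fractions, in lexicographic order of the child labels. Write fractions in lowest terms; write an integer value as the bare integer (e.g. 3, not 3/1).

iteration 1: select H,V (d=4, Q=-436); attach at lengths (4/3, 8/3); label the merged cluster HV
  updated: d(A,HV)=41, d(HV,K)=34, d(HV,M)=20, d(HV,P)=99/2, d(HV,Q)=93/2, d(HV,Y)=23
iteration 2: select P,Q (d=10, Q=-339); attach at lengths (9/5, 41/5); label the merged cluster PQ
  updated: d(A,PQ)=28, d(HV,PQ)=43, d(K,PQ)=59/2, d(M,PQ)=75/2, d(PQ,Y)=43/2
iteration 3: select HV,M (d=20, Q=-441/2); attach at lengths (203/16, 117/16); label the merged cluster HMV
  updated: d(A,HMV)=61/2, d(HMV,K)=12, d(HMV,PQ)=121/4, d(HMV,Y)=35/2
iteration 4: select A,K (d=11, Q=-141); attach at lengths (6, 5); label the merged cluster AK
  updated: d(AK,HMV)=63/4, d(AK,PQ)=93/4, d(AK,Y)=41/2
iteration 5: select AK,HMV (d=63/4, Q=-183/2); attach at lengths (55/8, 71/8); label the merged cluster AHKMV
  updated: d(AHKMV,PQ)=151/8, d(AHKMV,Y)=89/8
iteration 6: select AHKMV,PQ (d=151/8, Q=-103/2); attach at lengths (17/4, 117/8); label the merged cluster AHKMPQV
  updated: d(AHKMPQV,Y)=55/8
iteration 7: select AHKMPQV,Y (d=55/8); attach at lengths (55/16, 55/16); label the merged cluster AHKMPQVY
final tree: ((((A:6,K:5):55/8,((H:4/3,V:8/3):203/16,M:117/16):71/8):17/4,(P:9/5,Q:41/5):117/8):55/16,Y:55/16)
total length: 173/2

203/16,117/16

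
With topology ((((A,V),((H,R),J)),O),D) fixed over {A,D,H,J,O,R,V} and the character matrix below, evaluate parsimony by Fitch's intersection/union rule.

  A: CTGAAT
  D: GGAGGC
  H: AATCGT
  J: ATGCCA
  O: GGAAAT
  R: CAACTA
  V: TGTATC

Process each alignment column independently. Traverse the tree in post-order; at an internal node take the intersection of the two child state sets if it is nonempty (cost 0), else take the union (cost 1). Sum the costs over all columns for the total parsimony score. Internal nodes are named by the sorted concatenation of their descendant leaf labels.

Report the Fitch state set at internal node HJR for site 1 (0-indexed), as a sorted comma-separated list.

AV@0: {C} ∪ {T} = {C,T} (union, +1)
HR@0: {A} ∪ {C} = {A,C} (union, +1)
HJR@0: {A,C} ∩ {A} = {A} (intersection, +0)
AHJRV@0: {C,T} ∪ {A} = {A,C,T} (union, +1)
AHJORV@0: {A,C,T} ∪ {G} = {A,C,G,T} (union, +1)
ADHJORV@0: {A,C,G,T} ∩ {G} = {G} (intersection, +0)
AV@1: {T} ∪ {G} = {G,T} (union, +1)
HR@1: {A} ∩ {A} = {A} (intersection, +0)
HJR@1: {A} ∪ {T} = {A,T} (union, +1)
AHJRV@1: {G,T} ∩ {A,T} = {T} (intersection, +0)
AHJORV@1: {T} ∪ {G} = {G,T} (union, +1)
ADHJORV@1: {G,T} ∩ {G} = {G} (intersection, +0)
AV@2: {G} ∪ {T} = {G,T} (union, +1)
HR@2: {T} ∪ {A} = {A,T} (union, +1)
HJR@2: {A,T} ∪ {G} = {A,G,T} (union, +1)
AHJRV@2: {G,T} ∩ {A,G,T} = {G,T} (intersection, +0)
AHJORV@2: {G,T} ∪ {A} = {A,G,T} (union, +1)
ADHJORV@2: {A,G,T} ∩ {A} = {A} (intersection, +0)
AV@3: {A} ∩ {A} = {A} (intersection, +0)
HR@3: {C} ∩ {C} = {C} (intersection, +0)
HJR@3: {C} ∩ {C} = {C} (intersection, +0)
AHJRV@3: {A} ∪ {C} = {A,C} (union, +1)
AHJORV@3: {A,C} ∩ {A} = {A} (intersection, +0)
ADHJORV@3: {A} ∪ {G} = {A,G} (union, +1)
AV@4: {A} ∪ {T} = {A,T} (union, +1)
HR@4: {G} ∪ {T} = {G,T} (union, +1)
HJR@4: {G,T} ∪ {C} = {C,G,T} (union, +1)
AHJRV@4: {A,T} ∩ {C,G,T} = {T} (intersection, +0)
AHJORV@4: {T} ∪ {A} = {A,T} (union, +1)
ADHJORV@4: {A,T} ∪ {G} = {A,G,T} (union, +1)
AV@5: {T} ∪ {C} = {C,T} (union, +1)
HR@5: {T} ∪ {A} = {A,T} (union, +1)
HJR@5: {A,T} ∩ {A} = {A} (intersection, +0)
AHJRV@5: {C,T} ∪ {A} = {A,C,T} (union, +1)
AHJORV@5: {A,C,T} ∩ {T} = {T} (intersection, +0)
ADHJORV@5: {T} ∪ {C} = {C,T} (union, +1)
per-site changes: [4, 3, 4, 2, 5, 4]; total = 22

A,T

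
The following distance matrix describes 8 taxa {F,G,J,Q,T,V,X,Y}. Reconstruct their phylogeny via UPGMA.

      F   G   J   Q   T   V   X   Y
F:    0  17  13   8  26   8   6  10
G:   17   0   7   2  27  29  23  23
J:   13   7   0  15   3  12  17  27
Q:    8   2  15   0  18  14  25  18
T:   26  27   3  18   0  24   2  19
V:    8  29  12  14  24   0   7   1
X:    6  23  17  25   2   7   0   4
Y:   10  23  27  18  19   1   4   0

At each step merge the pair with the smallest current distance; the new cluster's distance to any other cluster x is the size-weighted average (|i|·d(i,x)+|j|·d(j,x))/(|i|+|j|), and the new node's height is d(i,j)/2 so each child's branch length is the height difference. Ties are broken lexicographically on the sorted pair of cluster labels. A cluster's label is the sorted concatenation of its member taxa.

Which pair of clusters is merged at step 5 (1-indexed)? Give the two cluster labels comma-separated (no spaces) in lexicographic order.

J,TX

step 1: merge (V,Y) at d=1; branch lengths V→1/2, Y→1/2; new cluster VY
  updated: d(F,VY)=9, d(G,VY)=26, d(J,VY)=39/2, d(Q,VY)=16, d(T,VY)=43/2, d(VY,X)=11/2
step 2: merge (G,Q) at d=2; branch lengths G→1, Q→1; new cluster GQ
  updated: d(F,GQ)=25/2, d(GQ,J)=11, d(GQ,T)=45/2, d(GQ,VY)=21, d(GQ,X)=24
step 3: merge (T,X) at d=2; branch lengths T→1, X→1; new cluster TX
  updated: d(F,TX)=16, d(GQ,TX)=93/4, d(J,TX)=10, d(TX,VY)=27/2
step 4: merge (F,VY) at d=9; branch lengths F→9/2, VY→4; new cluster FVY
  updated: d(FVY,GQ)=109/6, d(FVY,J)=52/3, d(FVY,TX)=43/3
step 5: merge (J,TX) at d=10; branch lengths J→5, TX→4; new cluster JTX
  updated: d(FVY,JTX)=46/3, d(GQ,JTX)=115/6
step 6: merge (FVY,JTX) at d=46/3; branch lengths FVY→19/6, JTX→8/3; new cluster FJTVXY
  updated: d(FJTVXY,GQ)=56/3
step 7: merge (FJTVXY,GQ) at d=56/3; branch lengths FJTVXY→5/3, GQ→25/3; new cluster FGJQTVXY
final tree: (((F:9/2,(V:1/2,Y:1/2):4):19/6,(J:5,(T:1,X:1):4):8/3):5/3,(G:1,Q:1):25/3)
total length: 115/3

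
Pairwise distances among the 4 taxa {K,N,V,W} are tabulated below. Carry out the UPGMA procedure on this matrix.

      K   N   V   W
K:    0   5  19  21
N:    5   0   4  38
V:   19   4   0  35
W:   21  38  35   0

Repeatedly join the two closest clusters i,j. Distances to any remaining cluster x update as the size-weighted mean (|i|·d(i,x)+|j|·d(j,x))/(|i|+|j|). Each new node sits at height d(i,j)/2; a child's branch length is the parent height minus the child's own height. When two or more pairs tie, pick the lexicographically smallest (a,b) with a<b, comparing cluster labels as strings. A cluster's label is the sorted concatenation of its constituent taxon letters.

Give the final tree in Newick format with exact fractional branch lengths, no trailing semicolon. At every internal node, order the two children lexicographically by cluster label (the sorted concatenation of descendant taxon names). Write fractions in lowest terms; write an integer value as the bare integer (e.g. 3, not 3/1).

iteration 1: select N,V (d=4); attach at lengths (2, 2); label the merged cluster NV
  updated: d(K,NV)=12, d(NV,W)=73/2
iteration 2: select K,NV (d=12); attach at lengths (6, 4); label the merged cluster KNV
  updated: d(KNV,W)=94/3
iteration 3: select KNV,W (d=94/3); attach at lengths (29/3, 47/3); label the merged cluster KNVW
final tree: ((K:6,(N:2,V:2):4):29/3,W:47/3)
total length: 118/3

((K:6,(N:2,V:2):4):29/3,W:47/3)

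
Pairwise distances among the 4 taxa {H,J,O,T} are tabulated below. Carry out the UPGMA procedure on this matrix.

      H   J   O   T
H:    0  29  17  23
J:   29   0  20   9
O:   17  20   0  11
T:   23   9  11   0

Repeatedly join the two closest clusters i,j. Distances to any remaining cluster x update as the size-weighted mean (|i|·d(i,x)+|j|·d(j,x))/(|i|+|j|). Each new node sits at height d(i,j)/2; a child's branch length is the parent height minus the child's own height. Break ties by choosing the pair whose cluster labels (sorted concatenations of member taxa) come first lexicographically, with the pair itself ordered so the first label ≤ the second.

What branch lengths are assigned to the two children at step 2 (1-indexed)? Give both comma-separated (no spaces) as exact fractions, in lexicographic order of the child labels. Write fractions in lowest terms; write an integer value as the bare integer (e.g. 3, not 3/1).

iteration 1: select J,T (d=9); attach at lengths (9/2, 9/2); label the merged cluster JT
  updated: d(H,JT)=26, d(JT,O)=31/2
iteration 2: select JT,O (d=31/2); attach at lengths (13/4, 31/4); label the merged cluster JOT
  updated: d(H,JOT)=23
iteration 3: select H,JOT (d=23); attach at lengths (23/2, 15/4); label the merged cluster HJOT
final tree: (H:23/2,((J:9/2,T:9/2):13/4,O:31/4):15/4)
total length: 141/4

13/4,31/4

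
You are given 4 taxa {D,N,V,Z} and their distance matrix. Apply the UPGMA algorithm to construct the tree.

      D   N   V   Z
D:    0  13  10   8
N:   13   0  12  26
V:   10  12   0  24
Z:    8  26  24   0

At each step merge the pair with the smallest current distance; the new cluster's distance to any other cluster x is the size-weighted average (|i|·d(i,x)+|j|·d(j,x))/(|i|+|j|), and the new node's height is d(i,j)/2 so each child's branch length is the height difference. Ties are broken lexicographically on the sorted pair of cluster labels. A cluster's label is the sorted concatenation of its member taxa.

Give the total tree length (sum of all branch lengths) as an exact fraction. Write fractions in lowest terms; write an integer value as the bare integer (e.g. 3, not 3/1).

113/4

1. join D+Z (d=8) ⇒ DZ; edges |D|=4, |Z|=4
  updated: d(DZ,N)=39/2, d(DZ,V)=17
2. join N+V (d=12) ⇒ NV; edges |N|=6, |V|=6
  updated: d(DZ,NV)=73/4
3. join DZ+NV (d=73/4) ⇒ DNVZ; edges |DZ|=41/8, |NV|=25/8
final tree: ((D:4,Z:4):41/8,(N:6,V:6):25/8)
total length: 113/4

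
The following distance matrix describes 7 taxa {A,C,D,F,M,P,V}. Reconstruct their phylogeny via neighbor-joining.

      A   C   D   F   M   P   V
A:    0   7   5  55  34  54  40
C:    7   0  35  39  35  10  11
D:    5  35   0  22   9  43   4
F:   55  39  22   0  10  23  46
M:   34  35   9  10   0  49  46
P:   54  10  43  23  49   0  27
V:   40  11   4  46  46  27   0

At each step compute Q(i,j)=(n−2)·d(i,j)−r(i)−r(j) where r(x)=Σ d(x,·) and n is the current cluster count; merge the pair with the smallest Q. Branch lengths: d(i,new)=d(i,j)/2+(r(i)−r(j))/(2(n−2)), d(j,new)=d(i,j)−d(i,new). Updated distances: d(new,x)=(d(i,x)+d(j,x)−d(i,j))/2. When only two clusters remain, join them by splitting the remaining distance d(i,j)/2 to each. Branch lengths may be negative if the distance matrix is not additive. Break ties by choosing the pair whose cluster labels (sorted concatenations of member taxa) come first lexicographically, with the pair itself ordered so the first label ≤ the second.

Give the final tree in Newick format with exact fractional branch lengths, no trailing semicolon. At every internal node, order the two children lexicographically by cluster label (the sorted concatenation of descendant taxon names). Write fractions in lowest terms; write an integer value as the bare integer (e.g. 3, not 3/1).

iteration 1: select F,M (d=10, Q=-328); attach at lengths (31/5, 19/5); label the merged cluster FM
  updated: d(A,FM)=79/2, d(C,FM)=32, d(D,FM)=21/2, d(FM,P)=31, d(FM,V)=41
iteration 2: select A,D (d=5, Q=-223); attach at lengths (17/2, -7/2); label the merged cluster AD
  updated: d(AD,C)=37/2, d(AD,FM)=45/2, d(AD,P)=46, d(AD,V)=39/2
iteration 3: select AD,FM (d=45/2, Q=-331/2); attach at lengths (95/12, 175/12); label the merged cluster ADFM
  updated: d(ADFM,C)=14, d(ADFM,P)=109/4, d(ADFM,V)=19
iteration 4: select ADFM,V (d=19, Q=-317/4); attach at lengths (165/16, 139/16); label the merged cluster ADFMV
  updated: d(ADFMV,C)=3, d(ADFMV,P)=141/8
iteration 5: select ADFMV,C (d=3, Q=-245/8); attach at lengths (85/16, -37/16); label the merged cluster ACDFMV
  updated: d(ACDFMV,P)=197/16
iteration 6: select ACDFMV,P (d=197/16); attach at lengths (197/32, 197/32); label the merged cluster ACDFMPV
final tree: (((((A:17/2,D:-7/2):95/12,(F:31/5,M:19/5):175/12):165/16,V:139/16):85/16,C:-37/16):197/32,P:197/32)
total length: 1149/16

(((((A:17/2,D:-7/2):95/12,(F:31/5,M:19/5):175/12):165/16,V:139/16):85/16,C:-37/16):197/32,P:197/32)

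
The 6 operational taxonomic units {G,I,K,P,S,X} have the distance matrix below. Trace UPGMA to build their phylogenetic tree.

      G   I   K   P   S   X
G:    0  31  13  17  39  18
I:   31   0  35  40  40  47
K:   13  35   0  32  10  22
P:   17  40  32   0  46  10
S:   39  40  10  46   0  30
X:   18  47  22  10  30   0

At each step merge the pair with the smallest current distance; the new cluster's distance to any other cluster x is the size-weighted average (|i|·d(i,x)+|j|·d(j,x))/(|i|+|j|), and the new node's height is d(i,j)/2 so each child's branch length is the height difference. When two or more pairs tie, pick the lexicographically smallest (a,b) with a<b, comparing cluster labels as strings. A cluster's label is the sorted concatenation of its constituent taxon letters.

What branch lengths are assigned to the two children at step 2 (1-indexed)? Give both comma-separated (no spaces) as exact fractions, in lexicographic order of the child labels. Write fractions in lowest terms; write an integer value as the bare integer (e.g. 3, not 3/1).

iteration 1: select K,S (d=10); attach at lengths (5, 5); label the merged cluster KS
  updated: d(G,KS)=26, d(I,KS)=75/2, d(KS,P)=39, d(KS,X)=26
iteration 2: select P,X (d=10); attach at lengths (5, 5); label the merged cluster PX
  updated: d(G,PX)=35/2, d(I,PX)=87/2, d(KS,PX)=65/2
iteration 3: select G,PX (d=35/2); attach at lengths (35/4, 15/4); label the merged cluster GPX
  updated: d(GPX,I)=118/3, d(GPX,KS)=91/3
iteration 4: select GPX,KS (d=91/3); attach at lengths (77/12, 61/6); label the merged cluster GKPSX
  updated: d(GKPSX,I)=193/5
iteration 5: select GKPSX,I (d=193/5); attach at lengths (62/15, 193/10); label the merged cluster GIKPSX
final tree: (((G:35/4,(P:5,X:5):15/4):77/12,(K:5,S:5):61/6):62/15,I:193/10)
total length: 4351/60

5,5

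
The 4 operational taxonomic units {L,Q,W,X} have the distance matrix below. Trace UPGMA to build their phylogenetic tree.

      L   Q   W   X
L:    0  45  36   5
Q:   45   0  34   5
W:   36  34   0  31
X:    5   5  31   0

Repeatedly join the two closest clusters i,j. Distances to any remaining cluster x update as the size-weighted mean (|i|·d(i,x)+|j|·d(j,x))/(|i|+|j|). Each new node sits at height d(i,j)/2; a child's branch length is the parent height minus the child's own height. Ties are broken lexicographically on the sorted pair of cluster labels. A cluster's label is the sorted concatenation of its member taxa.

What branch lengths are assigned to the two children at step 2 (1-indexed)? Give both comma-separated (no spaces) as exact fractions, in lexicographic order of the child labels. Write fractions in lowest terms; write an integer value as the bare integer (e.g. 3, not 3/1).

10,25/2

iteration 1: select L,X (d=5); attach at lengths (5/2, 5/2); label the merged cluster LX
  updated: d(LX,Q)=25, d(LX,W)=67/2
iteration 2: select LX,Q (d=25); attach at lengths (10, 25/2); label the merged cluster LQX
  updated: d(LQX,W)=101/3
iteration 3: select LQX,W (d=101/3); attach at lengths (13/3, 101/6); label the merged cluster LQWX
final tree: (((L:5/2,X:5/2):10,Q:25/2):13/3,W:101/6)
total length: 146/3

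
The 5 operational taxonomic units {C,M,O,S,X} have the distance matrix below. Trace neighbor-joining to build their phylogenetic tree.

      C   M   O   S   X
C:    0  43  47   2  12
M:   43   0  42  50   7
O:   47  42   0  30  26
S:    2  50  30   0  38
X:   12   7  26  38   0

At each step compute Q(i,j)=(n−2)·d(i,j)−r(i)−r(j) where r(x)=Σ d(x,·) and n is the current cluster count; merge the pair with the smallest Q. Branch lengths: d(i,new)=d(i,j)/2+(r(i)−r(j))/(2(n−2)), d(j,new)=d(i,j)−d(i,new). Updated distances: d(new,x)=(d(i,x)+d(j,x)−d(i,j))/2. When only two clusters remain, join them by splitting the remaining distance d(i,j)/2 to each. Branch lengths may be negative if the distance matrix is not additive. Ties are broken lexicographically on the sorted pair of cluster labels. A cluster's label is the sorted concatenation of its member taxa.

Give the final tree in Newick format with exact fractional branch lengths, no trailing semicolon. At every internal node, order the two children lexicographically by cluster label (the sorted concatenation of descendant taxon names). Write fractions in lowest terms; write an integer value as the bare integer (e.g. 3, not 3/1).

1. join C+S (d=2, Q=-218) ⇒ CS; edges |C|=-5/3, |S|=11/3
  updated: d(CS,M)=91/2, d(CS,O)=75/2, d(CS,X)=24
2. join CS+O (d=75/2, Q=-275/2) ⇒ COS; edges |CS|=153/8, |O|=147/8
  updated: d(COS,M)=25, d(COS,X)=25/4
3. join COS+M (d=25, Q=-153/4) ⇒ CMOS; edges |COS|=97/8, |M|=103/8
  updated: d(CMOS,X)=-47/8
4. join CMOS+X (d=-47/8) ⇒ CMOSX; edges |CMOS|=-47/16, |X|=-47/16
final tree: ((((C:-5/3,S:11/3):153/8,O:147/8):97/8,M:103/8):-47/16,X:-47/16)
total length: 469/8

((((C:-5/3,S:11/3):153/8,O:147/8):97/8,M:103/8):-47/16,X:-47/16)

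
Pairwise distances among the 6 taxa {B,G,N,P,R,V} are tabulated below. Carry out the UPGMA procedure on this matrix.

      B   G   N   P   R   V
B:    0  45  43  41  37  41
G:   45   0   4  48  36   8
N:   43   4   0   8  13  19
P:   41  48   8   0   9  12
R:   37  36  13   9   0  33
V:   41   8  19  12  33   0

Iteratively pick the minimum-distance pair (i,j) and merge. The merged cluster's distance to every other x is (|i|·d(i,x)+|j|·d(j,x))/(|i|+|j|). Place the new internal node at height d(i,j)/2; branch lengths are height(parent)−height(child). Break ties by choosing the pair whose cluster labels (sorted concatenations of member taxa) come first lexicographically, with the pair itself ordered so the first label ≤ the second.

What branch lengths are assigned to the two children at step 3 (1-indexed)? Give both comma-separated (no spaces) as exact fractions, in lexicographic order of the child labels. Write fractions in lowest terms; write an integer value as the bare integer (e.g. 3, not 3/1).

iteration 1: select G,N (d=4); attach at lengths (2, 2); label the merged cluster GN
  updated: d(B,GN)=44, d(GN,P)=28, d(GN,R)=49/2, d(GN,V)=27/2
iteration 2: select P,R (d=9); attach at lengths (9/2, 9/2); label the merged cluster PR
  updated: d(B,PR)=39, d(GN,PR)=105/4, d(PR,V)=45/2
iteration 3: select GN,V (d=27/2); attach at lengths (19/4, 27/4); label the merged cluster GNV
  updated: d(B,GNV)=43, d(GNV,PR)=25
iteration 4: select GNV,PR (d=25); attach at lengths (23/4, 8); label the merged cluster GNPRV
  updated: d(B,GNPRV)=207/5
iteration 5: select B,GNPRV (d=207/5); attach at lengths (207/10, 41/5); label the merged cluster BGNPRV
final tree: (B:207/10,(((G:2,N:2):19/4,V:27/4):23/4,(P:9/2,R:9/2):8):41/5)
total length: 1343/20

19/4,27/4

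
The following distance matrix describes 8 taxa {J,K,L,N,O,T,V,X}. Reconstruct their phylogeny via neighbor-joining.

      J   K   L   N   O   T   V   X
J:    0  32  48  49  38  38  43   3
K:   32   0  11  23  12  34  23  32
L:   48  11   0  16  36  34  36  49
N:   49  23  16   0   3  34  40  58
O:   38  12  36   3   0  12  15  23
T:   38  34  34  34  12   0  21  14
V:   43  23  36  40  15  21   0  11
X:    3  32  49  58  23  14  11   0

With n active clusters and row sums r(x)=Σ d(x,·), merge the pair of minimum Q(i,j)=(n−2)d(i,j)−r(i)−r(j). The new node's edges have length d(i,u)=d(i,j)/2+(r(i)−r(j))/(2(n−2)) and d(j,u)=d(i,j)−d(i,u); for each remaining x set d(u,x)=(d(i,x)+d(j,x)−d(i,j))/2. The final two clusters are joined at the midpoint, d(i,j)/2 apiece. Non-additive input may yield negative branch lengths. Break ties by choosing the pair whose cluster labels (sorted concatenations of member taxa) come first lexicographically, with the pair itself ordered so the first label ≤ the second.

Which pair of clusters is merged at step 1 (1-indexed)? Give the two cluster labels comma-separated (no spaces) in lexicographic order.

step 1: merge (J,X) at d=3, Q=-423; branch lengths J→79/12, X→-43/12; new cluster JX
  updated: d(JX,K)=61/2, d(JX,L)=47, d(JX,N)=52, d(JX,O)=29, d(JX,T)=49/2, d(JX,V)=51/2
step 2: merge (L,N) at d=16, Q=-268; branch lengths L→46/5, N→34/5; new cluster LN
  updated: d(JX,LN)=83/2, d(K,LN)=9, d(LN,O)=23/2, d(LN,T)=26, d(LN,V)=30
step 3: merge (K,LN) at d=9, Q=-381/2; branch lengths K→53/16, LN→91/16; new cluster KLN
  updated: d(JX,KLN)=63/2, d(KLN,O)=29/4, d(KLN,T)=51/2, d(KLN,V)=22
step 4: merge (KLN,O) at d=29/4, Q=-511/4; branch lengths KLN→179/24, O→-5/24; new cluster KLNO
  updated: d(JX,KLNO)=213/8, d(KLNO,T)=121/8, d(KLNO,V)=119/8
step 5: merge (JX,T) at d=49/2, Q=-353/4; branch lengths JX→65/4, T→33/4; new cluster JTX
  updated: d(JTX,KLNO)=69/8, d(JTX,V)=11
step 6: merge (JTX,KLNO) at d=69/8, Q=-69/2; branch lengths JTX→19/8, KLNO→25/4; new cluster JKLNOTX
  updated: d(JKLNOTX,V)=69/8
step 7: merge (JKLNOTX,V) at d=69/8; branch lengths JKLNOTX→69/16, V→69/16; new cluster JKLNOTVX
final tree: ((((J:79/12,X:-43/12):65/4,T:33/4):19/8,((K:53/16,(L:46/5,N:34/5):91/16):179/24,O:-5/24):25/4):69/16,V:69/16)
total length: 77

J,X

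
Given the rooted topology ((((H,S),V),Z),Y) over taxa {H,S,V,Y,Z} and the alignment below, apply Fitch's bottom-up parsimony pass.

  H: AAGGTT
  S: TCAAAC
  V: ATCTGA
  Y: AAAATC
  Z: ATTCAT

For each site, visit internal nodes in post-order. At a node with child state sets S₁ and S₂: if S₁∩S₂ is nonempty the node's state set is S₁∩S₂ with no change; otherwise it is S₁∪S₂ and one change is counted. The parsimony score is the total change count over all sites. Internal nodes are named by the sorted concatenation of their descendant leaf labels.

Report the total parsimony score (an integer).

site 0, node HS: H={A} ∪ S={T} → {A,T} (+1)
site 0, node HSV: HS={A,T} ∩ V={A} → {A} (+0)
site 0, node HSVZ: HSV={A} ∩ Z={A} → {A} (+0)
site 0, node HSVYZ: HSVZ={A} ∩ Y={A} → {A} (+0)
site 1, node HS: H={A} ∪ S={C} → {A,C} (+1)
site 1, node HSV: HS={A,C} ∪ V={T} → {A,C,T} (+1)
site 1, node HSVZ: HSV={A,C,T} ∩ Z={T} → {T} (+0)
site 1, node HSVYZ: HSVZ={T} ∪ Y={A} → {A,T} (+1)
site 2, node HS: H={G} ∪ S={A} → {A,G} (+1)
site 2, node HSV: HS={A,G} ∪ V={C} → {A,C,G} (+1)
site 2, node HSVZ: HSV={A,C,G} ∪ Z={T} → {A,C,G,T} (+1)
site 2, node HSVYZ: HSVZ={A,C,G,T} ∩ Y={A} → {A} (+0)
site 3, node HS: H={G} ∪ S={A} → {A,G} (+1)
site 3, node HSV: HS={A,G} ∪ V={T} → {A,G,T} (+1)
site 3, node HSVZ: HSV={A,G,T} ∪ Z={C} → {A,C,G,T} (+1)
site 3, node HSVYZ: HSVZ={A,C,G,T} ∩ Y={A} → {A} (+0)
site 4, node HS: H={T} ∪ S={A} → {A,T} (+1)
site 4, node HSV: HS={A,T} ∪ V={G} → {A,G,T} (+1)
site 4, node HSVZ: HSV={A,G,T} ∩ Z={A} → {A} (+0)
site 4, node HSVYZ: HSVZ={A} ∪ Y={T} → {A,T} (+1)
site 5, node HS: H={T} ∪ S={C} → {C,T} (+1)
site 5, node HSV: HS={C,T} ∪ V={A} → {A,C,T} (+1)
site 5, node HSVZ: HSV={A,C,T} ∩ Z={T} → {T} (+0)
site 5, node HSVYZ: HSVZ={T} ∪ Y={C} → {C,T} (+1)
per-site changes: [1, 3, 3, 3, 3, 3]; total = 16

16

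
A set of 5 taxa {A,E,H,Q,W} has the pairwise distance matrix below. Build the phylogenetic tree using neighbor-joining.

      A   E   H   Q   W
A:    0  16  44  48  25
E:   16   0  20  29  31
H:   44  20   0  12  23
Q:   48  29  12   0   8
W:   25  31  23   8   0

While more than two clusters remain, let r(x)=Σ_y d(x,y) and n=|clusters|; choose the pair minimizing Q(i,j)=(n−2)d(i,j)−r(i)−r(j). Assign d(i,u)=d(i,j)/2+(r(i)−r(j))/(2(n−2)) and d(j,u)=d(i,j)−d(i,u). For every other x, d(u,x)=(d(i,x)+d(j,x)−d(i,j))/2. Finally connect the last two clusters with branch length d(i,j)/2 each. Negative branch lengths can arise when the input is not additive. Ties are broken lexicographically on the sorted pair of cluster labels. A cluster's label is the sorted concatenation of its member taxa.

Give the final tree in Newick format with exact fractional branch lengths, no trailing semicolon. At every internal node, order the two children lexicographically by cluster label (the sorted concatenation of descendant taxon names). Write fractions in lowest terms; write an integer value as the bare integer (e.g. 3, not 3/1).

((((A:85/6,E:11/6):127/8,H:65/8):43/8,Q:31/8):33/16,W:33/16)

step 1: merge (A,E) at d=16, Q=-181; branch lengths A→85/6, E→11/6; new cluster AE
  updated: d(AE,H)=24, d(AE,Q)=61/2, d(AE,W)=20
step 2: merge (AE,H) at d=24, Q=-171/2; branch lengths AE→127/8, H→65/8; new cluster AEH
  updated: d(AEH,Q)=37/4, d(AEH,W)=19/2
step 3: merge (AEH,Q) at d=37/4, Q=-107/4; branch lengths AEH→43/8, Q→31/8; new cluster AEHQ
  updated: d(AEHQ,W)=33/8
step 4: merge (AEHQ,W) at d=33/8; branch lengths AEHQ→33/16, W→33/16; new cluster AEHQW
final tree: ((((A:85/6,E:11/6):127/8,H:65/8):43/8,Q:31/8):33/16,W:33/16)
total length: 427/8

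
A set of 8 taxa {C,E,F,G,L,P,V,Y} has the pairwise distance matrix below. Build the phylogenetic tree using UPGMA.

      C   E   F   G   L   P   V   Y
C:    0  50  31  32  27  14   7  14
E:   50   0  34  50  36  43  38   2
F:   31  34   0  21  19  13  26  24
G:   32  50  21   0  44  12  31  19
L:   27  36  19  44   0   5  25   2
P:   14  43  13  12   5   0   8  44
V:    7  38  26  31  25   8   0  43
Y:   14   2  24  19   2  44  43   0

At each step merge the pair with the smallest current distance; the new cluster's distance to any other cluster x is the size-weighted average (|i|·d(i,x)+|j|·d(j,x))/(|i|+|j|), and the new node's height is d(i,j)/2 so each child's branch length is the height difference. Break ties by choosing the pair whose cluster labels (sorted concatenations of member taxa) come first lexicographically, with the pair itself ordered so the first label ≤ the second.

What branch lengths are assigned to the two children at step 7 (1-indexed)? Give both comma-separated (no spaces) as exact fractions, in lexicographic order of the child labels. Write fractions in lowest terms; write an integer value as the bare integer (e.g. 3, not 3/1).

61/24,373/24

1. join E+Y (d=2) ⇒ EY; edges |E|=1, |Y|=1
  updated: d(C,EY)=32, d(EY,F)=29, d(EY,G)=69/2, d(EY,L)=19, d(EY,P)=87/2, d(EY,V)=81/2
2. join L+P (d=5) ⇒ LP; edges |L|=5/2, |P|=5/2
  updated: d(C,LP)=41/2, d(EY,LP)=125/4, d(F,LP)=16, d(G,LP)=28, d(LP,V)=33/2
3. join C+V (d=7) ⇒ CV; edges |C|=7/2, |V|=7/2
  updated: d(CV,EY)=145/4, d(CV,F)=57/2, d(CV,G)=63/2, d(CV,LP)=37/2
4. join F+LP (d=16) ⇒ FLP; edges |F|=8, |LP|=11/2
  updated: d(CV,FLP)=131/6, d(EY,FLP)=61/2, d(FLP,G)=77/3
5. join CV+FLP (d=131/6) ⇒ CFLPV; edges |CV|=89/12, |FLP|=35/12
  updated: d(CFLPV,EY)=164/5, d(CFLPV,G)=28
6. join CFLPV+G (d=28) ⇒ CFGLPV; edges |CFLPV|=37/12, |G|=14
  updated: d(CFGLPV,EY)=397/12
7. join CFGLPV+EY (d=397/12) ⇒ CEFGLPVY; edges |CFGLPV|=61/24, |EY|=373/24
final tree: ((((C:7/2,V:7/2):89/12,(F:8,(L:5/2,P:5/2):11/2):35/12):37/12,G:14):61/24,(E:1,Y:1):373/24)
total length: 73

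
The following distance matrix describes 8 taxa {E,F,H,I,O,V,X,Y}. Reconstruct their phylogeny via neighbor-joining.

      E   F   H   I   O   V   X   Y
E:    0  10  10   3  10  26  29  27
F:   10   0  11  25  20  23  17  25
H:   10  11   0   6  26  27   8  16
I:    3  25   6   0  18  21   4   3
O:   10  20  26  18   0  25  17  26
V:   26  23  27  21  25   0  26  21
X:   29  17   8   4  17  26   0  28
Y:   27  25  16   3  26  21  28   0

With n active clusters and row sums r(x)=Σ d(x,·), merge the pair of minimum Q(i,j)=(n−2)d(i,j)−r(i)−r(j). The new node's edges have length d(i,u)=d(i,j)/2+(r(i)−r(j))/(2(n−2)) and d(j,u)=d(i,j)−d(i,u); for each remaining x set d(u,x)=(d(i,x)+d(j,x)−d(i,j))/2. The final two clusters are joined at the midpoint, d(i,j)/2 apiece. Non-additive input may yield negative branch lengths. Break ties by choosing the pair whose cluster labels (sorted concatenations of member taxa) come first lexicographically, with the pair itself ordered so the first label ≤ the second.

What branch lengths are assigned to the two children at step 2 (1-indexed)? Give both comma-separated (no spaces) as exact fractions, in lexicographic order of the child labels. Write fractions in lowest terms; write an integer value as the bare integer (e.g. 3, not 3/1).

1. join I+Y (d=3, Q=-208) ⇒ IY; edges |I|=-4, |Y|=7
  updated: d(E,IY)=27/2, d(F,IY)=47/2, d(H,IY)=19/2, d(IY,O)=41/2, d(IY,V)=39/2, d(IY,X)=29/2
2. join E+O (d=10, Q=-167) ⇒ EO; edges |E|=3, |O|=7
  updated: d(EO,F)=10, d(EO,H)=13, d(EO,IY)=12, d(EO,V)=41/2, d(EO,X)=18
3. join H+X (d=8, Q=-120) ⇒ HX; edges |H|=17/8, |X|=47/8
  updated: d(EO,HX)=23/2, d(F,HX)=10, d(HX,IY)=8, d(HX,V)=45/2
4. join HX+IY (d=8, Q=-91) ⇒ HIXY; edges |HX|=13/6, |IY|=35/6
  updated: d(EO,HIXY)=31/4, d(F,HIXY)=51/4, d(HIXY,V)=17
5. join EO+F (d=10, Q=-64) ⇒ EFO; edges |EO|=25/8, |F|=55/8
  updated: d(EFO,HIXY)=21/4, d(EFO,V)=67/4
6. join EFO+HIXY (d=21/4, Q=-39) ⇒ EFHIOXY; edges |EFO|=5/2, |HIXY|=11/4
  updated: d(EFHIOXY,V)=57/4
7. join EFHIOXY+V (d=57/4) ⇒ EFHIOVXY; edges |EFHIOXY|=57/8, |V|=57/8
final tree: ((((E:3,O:7):25/8,F:55/8):5/2,((H:17/8,X:47/8):13/6,(I:-4,Y:7):35/6):11/4):57/8,V:57/8)
total length: 117/2

3,7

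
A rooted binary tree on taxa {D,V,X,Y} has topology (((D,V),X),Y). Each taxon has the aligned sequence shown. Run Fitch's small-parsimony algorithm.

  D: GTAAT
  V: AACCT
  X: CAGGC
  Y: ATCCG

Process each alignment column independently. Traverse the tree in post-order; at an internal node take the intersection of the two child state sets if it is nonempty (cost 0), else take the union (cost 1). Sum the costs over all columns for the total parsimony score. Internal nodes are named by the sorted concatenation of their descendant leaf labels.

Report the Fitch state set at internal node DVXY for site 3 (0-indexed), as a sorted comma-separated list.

DV@0: {G} ∪ {A} = {A,G} (union, +1)
DVX@0: {A,G} ∪ {C} = {A,C,G} (union, +1)
DVXY@0: {A,C,G} ∩ {A} = {A} (intersection, +0)
DV@1: {T} ∪ {A} = {A,T} (union, +1)
DVX@1: {A,T} ∩ {A} = {A} (intersection, +0)
DVXY@1: {A} ∪ {T} = {A,T} (union, +1)
DV@2: {A} ∪ {C} = {A,C} (union, +1)
DVX@2: {A,C} ∪ {G} = {A,C,G} (union, +1)
DVXY@2: {A,C,G} ∩ {C} = {C} (intersection, +0)
DV@3: {A} ∪ {C} = {A,C} (union, +1)
DVX@3: {A,C} ∪ {G} = {A,C,G} (union, +1)
DVXY@3: {A,C,G} ∩ {C} = {C} (intersection, +0)
DV@4: {T} ∩ {T} = {T} (intersection, +0)
DVX@4: {T} ∪ {C} = {C,T} (union, +1)
DVXY@4: {C,T} ∪ {G} = {C,G,T} (union, +1)
per-site changes: [2, 2, 2, 2, 2]; total = 10

C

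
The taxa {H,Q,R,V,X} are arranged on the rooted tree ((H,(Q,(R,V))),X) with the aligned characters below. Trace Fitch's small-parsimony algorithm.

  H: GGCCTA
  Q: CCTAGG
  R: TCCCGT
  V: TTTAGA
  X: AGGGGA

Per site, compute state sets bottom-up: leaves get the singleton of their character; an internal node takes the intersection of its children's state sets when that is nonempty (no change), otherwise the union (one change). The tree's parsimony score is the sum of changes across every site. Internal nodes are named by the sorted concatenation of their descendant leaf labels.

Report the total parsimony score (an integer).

site 0, node RV: R={T} ∩ V={T} → {T} (+0)
site 0, node QRV: Q={C} ∪ RV={T} → {C,T} (+1)
site 0, node HQRV: H={G} ∪ QRV={C,T} → {C,G,T} (+1)
site 0, node HQRVX: HQRV={C,G,T} ∪ X={A} → {A,C,G,T} (+1)
site 1, node RV: R={C} ∪ V={T} → {C,T} (+1)
site 1, node QRV: Q={C} ∩ RV={C,T} → {C} (+0)
site 1, node HQRV: H={G} ∪ QRV={C} → {C,G} (+1)
site 1, node HQRVX: HQRV={C,G} ∩ X={G} → {G} (+0)
site 2, node RV: R={C} ∪ V={T} → {C,T} (+1)
site 2, node QRV: Q={T} ∩ RV={C,T} → {T} (+0)
site 2, node HQRV: H={C} ∪ QRV={T} → {C,T} (+1)
site 2, node HQRVX: HQRV={C,T} ∪ X={G} → {C,G,T} (+1)
site 3, node RV: R={C} ∪ V={A} → {A,C} (+1)
site 3, node QRV: Q={A} ∩ RV={A,C} → {A} (+0)
site 3, node HQRV: H={C} ∪ QRV={A} → {A,C} (+1)
site 3, node HQRVX: HQRV={A,C} ∪ X={G} → {A,C,G} (+1)
site 4, node RV: R={G} ∩ V={G} → {G} (+0)
site 4, node QRV: Q={G} ∩ RV={G} → {G} (+0)
site 4, node HQRV: H={T} ∪ QRV={G} → {G,T} (+1)
site 4, node HQRVX: HQRV={G,T} ∩ X={G} → {G} (+0)
site 5, node RV: R={T} ∪ V={A} → {A,T} (+1)
site 5, node QRV: Q={G} ∪ RV={A,T} → {A,G,T} (+1)
site 5, node HQRV: H={A} ∩ QRV={A,G,T} → {A} (+0)
site 5, node HQRVX: HQRV={A} ∩ X={A} → {A} (+0)
per-site changes: [3, 2, 3, 3, 1, 2]; total = 14

14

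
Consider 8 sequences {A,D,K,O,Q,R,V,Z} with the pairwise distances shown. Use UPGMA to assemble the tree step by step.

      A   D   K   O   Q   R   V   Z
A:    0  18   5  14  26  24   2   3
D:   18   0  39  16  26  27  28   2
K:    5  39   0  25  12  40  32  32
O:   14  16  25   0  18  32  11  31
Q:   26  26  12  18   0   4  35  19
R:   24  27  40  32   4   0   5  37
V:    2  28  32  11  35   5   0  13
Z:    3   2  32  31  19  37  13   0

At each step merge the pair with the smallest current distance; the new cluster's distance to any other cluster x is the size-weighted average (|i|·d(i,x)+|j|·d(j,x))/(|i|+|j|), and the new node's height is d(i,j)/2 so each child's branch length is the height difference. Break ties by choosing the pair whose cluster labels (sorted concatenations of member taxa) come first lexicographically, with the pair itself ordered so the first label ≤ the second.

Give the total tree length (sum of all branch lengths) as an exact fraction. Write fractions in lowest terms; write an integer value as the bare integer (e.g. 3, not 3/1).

24449/420

step 1: merge (A,V) at d=2; branch lengths A→1, V→1; new cluster AV
  updated: d(AV,D)=23, d(AV,K)=37/2, d(AV,O)=25/2, d(AV,Q)=61/2, d(AV,R)=29/2, d(AV,Z)=8
step 2: merge (D,Z) at d=2; branch lengths D→1, Z→1; new cluster DZ
  updated: d(AV,DZ)=31/2, d(DZ,K)=71/2, d(DZ,O)=47/2, d(DZ,Q)=45/2, d(DZ,R)=32
step 3: merge (Q,R) at d=4; branch lengths Q→2, R→2; new cluster QR
  updated: d(AV,QR)=45/2, d(DZ,QR)=109/4, d(K,QR)=26, d(O,QR)=25
step 4: merge (AV,O) at d=25/2; branch lengths AV→21/4, O→25/4; new cluster AOV
  updated: d(AOV,DZ)=109/6, d(AOV,K)=62/3, d(AOV,QR)=70/3
step 5: merge (AOV,DZ) at d=109/6; branch lengths AOV→17/6, DZ→97/12; new cluster ADOVZ
  updated: d(ADOVZ,K)=133/5, d(ADOVZ,QR)=249/10
step 6: merge (ADOVZ,QR) at d=249/10; branch lengths ADOVZ→101/30, QR→209/20; new cluster ADOQRVZ
  updated: d(ADOQRVZ,K)=185/7
step 7: merge (ADOQRVZ,K) at d=185/7; branch lengths ADOQRVZ→107/140, K→185/14; new cluster ADKOQRVZ
final tree: (((((A:1,V:1):21/4,O:25/4):17/6,(D:1,Z:1):97/12):101/30,(Q:2,R:2):209/20):107/140,K:185/14)
total length: 24449/420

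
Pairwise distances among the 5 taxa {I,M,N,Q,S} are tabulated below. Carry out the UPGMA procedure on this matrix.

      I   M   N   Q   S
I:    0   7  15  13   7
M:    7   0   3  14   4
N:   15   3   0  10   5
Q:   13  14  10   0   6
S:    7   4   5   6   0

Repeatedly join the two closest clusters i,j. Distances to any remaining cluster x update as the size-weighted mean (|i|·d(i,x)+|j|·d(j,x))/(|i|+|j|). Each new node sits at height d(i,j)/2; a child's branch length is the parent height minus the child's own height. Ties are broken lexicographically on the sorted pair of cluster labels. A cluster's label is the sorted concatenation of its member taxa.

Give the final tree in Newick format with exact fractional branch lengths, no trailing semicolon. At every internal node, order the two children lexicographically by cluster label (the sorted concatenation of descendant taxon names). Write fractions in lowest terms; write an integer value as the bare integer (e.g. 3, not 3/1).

((I:29/6,((M:3/2,N:3/2):3/4,S:9/4):31/12):13/24,Q:43/8)

iteration 1: select M,N (d=3); attach at lengths (3/2, 3/2); label the merged cluster MN
  updated: d(I,MN)=11, d(MN,Q)=12, d(MN,S)=9/2
iteration 2: select MN,S (d=9/2); attach at lengths (3/4, 9/4); label the merged cluster MNS
  updated: d(I,MNS)=29/3, d(MNS,Q)=10
iteration 3: select I,MNS (d=29/3); attach at lengths (29/6, 31/12); label the merged cluster IMNS
  updated: d(IMNS,Q)=43/4
iteration 4: select IMNS,Q (d=43/4); attach at lengths (13/24, 43/8); label the merged cluster IMNQS
final tree: ((I:29/6,((M:3/2,N:3/2):3/4,S:9/4):31/12):13/24,Q:43/8)
total length: 58/3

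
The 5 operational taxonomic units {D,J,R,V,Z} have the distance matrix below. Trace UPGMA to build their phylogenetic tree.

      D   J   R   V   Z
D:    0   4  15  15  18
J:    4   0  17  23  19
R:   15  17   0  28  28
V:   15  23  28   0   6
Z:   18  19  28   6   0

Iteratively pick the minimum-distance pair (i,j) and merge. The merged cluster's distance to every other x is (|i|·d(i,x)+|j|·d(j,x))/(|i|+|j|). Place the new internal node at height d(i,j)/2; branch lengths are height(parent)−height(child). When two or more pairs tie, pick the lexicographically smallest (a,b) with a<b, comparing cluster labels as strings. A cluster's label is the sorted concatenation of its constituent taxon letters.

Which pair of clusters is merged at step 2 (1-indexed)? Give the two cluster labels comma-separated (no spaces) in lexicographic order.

V,Z

iteration 1: select D,J (d=4); attach at lengths (2, 2); label the merged cluster DJ
  updated: d(DJ,R)=16, d(DJ,V)=19, d(DJ,Z)=37/2
iteration 2: select V,Z (d=6); attach at lengths (3, 3); label the merged cluster VZ
  updated: d(DJ,VZ)=75/4, d(R,VZ)=28
iteration 3: select DJ,R (d=16); attach at lengths (6, 8); label the merged cluster DJR
  updated: d(DJR,VZ)=131/6
iteration 4: select DJR,VZ (d=131/6); attach at lengths (35/12, 95/12); label the merged cluster DJRVZ
final tree: (((D:2,J:2):6,R:8):35/12,(V:3,Z:3):95/12)
total length: 209/6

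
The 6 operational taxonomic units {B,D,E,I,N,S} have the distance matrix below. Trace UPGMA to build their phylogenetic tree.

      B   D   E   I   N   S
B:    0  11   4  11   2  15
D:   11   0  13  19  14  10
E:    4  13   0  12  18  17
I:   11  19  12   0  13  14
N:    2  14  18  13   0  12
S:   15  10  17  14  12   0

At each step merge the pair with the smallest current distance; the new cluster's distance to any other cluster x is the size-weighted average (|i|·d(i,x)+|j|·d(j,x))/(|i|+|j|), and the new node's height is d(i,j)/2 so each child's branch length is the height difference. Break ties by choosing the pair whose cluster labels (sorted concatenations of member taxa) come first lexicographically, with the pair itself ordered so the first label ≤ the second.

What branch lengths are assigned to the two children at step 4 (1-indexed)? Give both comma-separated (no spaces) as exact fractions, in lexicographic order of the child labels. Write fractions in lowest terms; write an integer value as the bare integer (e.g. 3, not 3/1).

step 1: merge (B,N) at d=2; branch lengths B→1, N→1; new cluster BN
  updated: d(BN,D)=25/2, d(BN,E)=11, d(BN,I)=12, d(BN,S)=27/2
step 2: merge (D,S) at d=10; branch lengths D→5, S→5; new cluster DS
  updated: d(BN,DS)=13, d(DS,E)=15, d(DS,I)=33/2
step 3: merge (BN,E) at d=11; branch lengths BN→9/2, E→11/2; new cluster BEN
  updated: d(BEN,DS)=41/3, d(BEN,I)=12
step 4: merge (BEN,I) at d=12; branch lengths BEN→1/2, I→6; new cluster BEIN
  updated: d(BEIN,DS)=115/8
step 5: merge (BEIN,DS) at d=115/8; branch lengths BEIN→19/16, DS→35/16; new cluster BDEINS
final tree: ((((B:1,N:1):9/2,E:11/2):1/2,I:6):19/16,(D:5,S:5):35/16)
total length: 255/8

1/2,6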